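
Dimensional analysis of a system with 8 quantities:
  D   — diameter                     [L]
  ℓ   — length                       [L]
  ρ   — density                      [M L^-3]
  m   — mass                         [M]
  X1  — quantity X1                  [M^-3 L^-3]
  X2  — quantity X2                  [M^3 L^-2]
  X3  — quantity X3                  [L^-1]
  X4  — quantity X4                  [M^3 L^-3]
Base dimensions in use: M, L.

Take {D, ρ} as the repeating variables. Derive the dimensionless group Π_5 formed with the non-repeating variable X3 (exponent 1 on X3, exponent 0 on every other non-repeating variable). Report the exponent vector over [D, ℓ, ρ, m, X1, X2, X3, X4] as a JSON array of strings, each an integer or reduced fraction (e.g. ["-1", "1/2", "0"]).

["1", "0", "0", "0", "0", "0", "1", "0"]

Exponent matrix [M,L] × [D,ℓ,ρ,m,X1,X2,X3,X4]:
  M: [ 0  0  1  1 -3  3  0  3]
  L: [ 1  1 -3  0 -3 -2 -1 -3]
Echelon form has 2 nonzero rows (pivots: D,ρ)
Pivot set = {D,ρ}, free = {ℓ,m,X1,X2,X3,X4}
RREF:
  r0: [   1    1    0    3  -12    7   -1    6]
  r1: [   0    0    1    1   -3    3    0    3]
Fix exponent of X3 at 1, ℓ at 0, m at 0, X1 at 0, X2 at 0, X4 at 0; solve each RREF row for its pivot's exponent:
  r0: exp(D) + (-1)·1 = 0 ⇒ exp(D) = 1
  r1: exp(ρ) + (0)·1 = 0 ⇒ exp(ρ) = 0
Π_5 = D · X3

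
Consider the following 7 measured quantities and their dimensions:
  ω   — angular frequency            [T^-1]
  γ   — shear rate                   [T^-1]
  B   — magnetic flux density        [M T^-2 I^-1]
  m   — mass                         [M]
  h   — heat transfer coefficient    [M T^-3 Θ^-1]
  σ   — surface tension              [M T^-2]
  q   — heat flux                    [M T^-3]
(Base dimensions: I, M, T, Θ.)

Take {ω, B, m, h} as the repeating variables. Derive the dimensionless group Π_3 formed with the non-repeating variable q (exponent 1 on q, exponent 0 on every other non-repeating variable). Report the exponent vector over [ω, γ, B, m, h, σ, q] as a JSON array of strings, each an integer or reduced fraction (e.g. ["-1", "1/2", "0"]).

Exponent matrix [I,M,T,Θ] × [ω,γ,B,m,h,σ,q]:
  I: [ 0  0 -1  0  0  0  0]
  M: [ 0  0  1  1  1  1  1]
  T: [-1 -1 -2  0 -3 -2 -3]
  Θ: [ 0  0  0  0 -1  0  0]
RREF → pivots at {ω,B,m,h} ⇒ r = 4
Pivot set = {ω,B,m,h}, free = {γ,σ,q}
RREF:
  r0: [   1    1    0    0    0    2    3]
  r1: [   0    0    1    0    0    0    0]
  r2: [   0    0    0    1    0    1    1]
  r3: [   0    0    0    0    1    0    0]
Fix exponent of q at 1, γ at 0, σ at 0; solve each RREF row for its pivot's exponent:
  r0: exp(ω) + (3)·1 = 0 ⇒ exp(ω) = -3
  r1: exp(B) + (0)·1 = 0 ⇒ exp(B) = 0
  r2: exp(m) + (1)·1 = 0 ⇒ exp(m) = -1
  r3: exp(h) + (0)·1 = 0 ⇒ exp(h) = 0
Π_3 = ω^-3 · m^-1 · q

["-3", "0", "0", "-1", "0", "0", "1"]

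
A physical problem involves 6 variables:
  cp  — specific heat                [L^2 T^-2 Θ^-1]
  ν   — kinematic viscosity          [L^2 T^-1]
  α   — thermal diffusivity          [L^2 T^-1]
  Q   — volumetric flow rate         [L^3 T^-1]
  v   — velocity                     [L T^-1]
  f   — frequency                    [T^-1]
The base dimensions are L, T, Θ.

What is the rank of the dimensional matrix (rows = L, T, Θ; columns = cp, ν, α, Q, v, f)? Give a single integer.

3

Exponent matrix [L,T,Θ] × [cp,ν,α,Q,v,f]:
  L: [ 2  2  2  3  1  0]
  T: [-2 -1 -1 -1 -1 -1]
  Θ: [-1  0  0  0  0  0]
Row reduction gives pivot columns cp,ν,Q; rank = 3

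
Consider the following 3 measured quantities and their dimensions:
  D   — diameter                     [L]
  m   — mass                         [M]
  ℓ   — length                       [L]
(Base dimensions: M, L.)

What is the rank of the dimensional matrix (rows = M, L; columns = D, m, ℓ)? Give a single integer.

Exponent matrix [M,L] × [D,m,ℓ]:
  M: [ 0  1  0]
  L: [ 1  0  1]
Echelon form has 2 nonzero rows (pivots: D,m)

2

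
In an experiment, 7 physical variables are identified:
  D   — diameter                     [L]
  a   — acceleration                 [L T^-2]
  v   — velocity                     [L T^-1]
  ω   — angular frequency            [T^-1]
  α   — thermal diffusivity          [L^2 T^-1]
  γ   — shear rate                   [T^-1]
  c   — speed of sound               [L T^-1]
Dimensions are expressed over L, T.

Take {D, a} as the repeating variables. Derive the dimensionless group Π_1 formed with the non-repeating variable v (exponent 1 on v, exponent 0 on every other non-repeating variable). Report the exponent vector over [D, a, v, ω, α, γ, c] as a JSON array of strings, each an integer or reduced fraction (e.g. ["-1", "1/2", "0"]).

Write exponents as rows L,T / cols D,a,v,ω,α,γ,c:
  L: [ 1  1  1  0  2  0  1]
  T: [ 0 -2 -1 -1 -1 -1 -1]
Echelon form has 2 nonzero rows (pivots: D,a)
Repeat: D,a; free: v,ω,α,γ,c
RREF:
  r0: [   1    0  1/2 -1/2  3/2 -1/2  1/2]
  r1: [   0    1  1/2  1/2  1/2  1/2  1/2]
Fix exponent of v at 1, ω at 0, α at 0, γ at 0, c at 0; solve each RREF row for its pivot's exponent:
  r0: exp(D) + (1/2)·1 = 0 ⇒ exp(D) = -1/2
  r1: exp(a) + (1/2)·1 = 0 ⇒ exp(a) = -1/2
Π_1 = D^(-1/2) · a^(-1/2) · v

["-1/2", "-1/2", "1", "0", "0", "0", "0"]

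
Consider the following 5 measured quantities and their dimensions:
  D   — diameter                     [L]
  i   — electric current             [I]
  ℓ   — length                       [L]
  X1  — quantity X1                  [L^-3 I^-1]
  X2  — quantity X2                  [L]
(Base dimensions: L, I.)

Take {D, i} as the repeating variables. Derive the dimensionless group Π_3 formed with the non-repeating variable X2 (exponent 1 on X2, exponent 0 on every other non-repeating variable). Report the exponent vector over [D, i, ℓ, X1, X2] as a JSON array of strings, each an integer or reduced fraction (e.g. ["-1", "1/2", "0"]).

["-1", "0", "0", "0", "1"]

Exponent matrix [L,I] × [D,i,ℓ,X1,X2]:
  L: [ 1  0  1 -3  1]
  I: [ 0  1  0 -1  0]
RREF → pivots at {D,i} ⇒ r = 2
Pivot set = {D,i}, free = {ℓ,X1,X2}
RREF:
  r0: [   1    0    1   -3    1]
  r1: [   0    1    0   -1    0]
Fix exponent of X2 at 1, ℓ at 0, X1 at 0; solve each RREF row for its pivot's exponent:
  r0: exp(D) + (1)·1 = 0 ⇒ exp(D) = -1
  r1: exp(i) + (0)·1 = 0 ⇒ exp(i) = 0
Π_3 = D^-1 · X2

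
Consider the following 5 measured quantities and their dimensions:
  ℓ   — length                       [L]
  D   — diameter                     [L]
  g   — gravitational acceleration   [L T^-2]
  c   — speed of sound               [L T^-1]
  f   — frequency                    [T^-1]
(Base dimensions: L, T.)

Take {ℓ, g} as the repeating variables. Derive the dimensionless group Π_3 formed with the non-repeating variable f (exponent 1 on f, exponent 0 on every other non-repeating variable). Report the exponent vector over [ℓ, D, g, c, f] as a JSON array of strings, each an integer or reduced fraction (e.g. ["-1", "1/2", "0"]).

["1/2", "0", "-1/2", "0", "1"]

Dimensional matrix (L×T by ℓ×D×g×c×f):
  L: [ 1  1  1  1  0]
  T: [ 0  0 -2 -1 -1]
RREF → pivots at {ℓ,g} ⇒ r = 2
Pivot set = {ℓ,g}, free = {D,c,f}
RREF:
  r0: [   1    1    0  1/2 -1/2]
  r1: [   0    0    1  1/2  1/2]
Fix exponent of f at 1, D at 0, c at 0; solve each RREF row for its pivot's exponent:
  r0: exp(ℓ) + (-1/2)·1 = 0 ⇒ exp(ℓ) = 1/2
  r1: exp(g) + (1/2)·1 = 0 ⇒ exp(g) = -1/2
Π_3 = ℓ^(1/2) · g^(-1/2) · f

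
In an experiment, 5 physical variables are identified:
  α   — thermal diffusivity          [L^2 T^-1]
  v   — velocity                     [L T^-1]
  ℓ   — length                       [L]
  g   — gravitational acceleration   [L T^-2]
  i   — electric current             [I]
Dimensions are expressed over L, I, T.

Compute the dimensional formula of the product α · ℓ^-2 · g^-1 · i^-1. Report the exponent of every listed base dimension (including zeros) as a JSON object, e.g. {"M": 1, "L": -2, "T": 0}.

{"L": -1, "I": -1, "T": 1}

Dimensional matrix (L×I×T by α×v×ℓ×g×i):
  L: [ 2  1  1  1  0]
  I: [ 0  0  0  0  1]
  T: [-1 -1  0 -2  0]
  [L]: (1)·2+(-2)·1+(-1)·1+(-1)·0 = -1
  [I]: (1)·0+(-2)·0+(-1)·0+(-1)·1 = -1
  [T]: (1)·-1+(-2)·0+(-1)·-2+(-1)·0 = 1
⇒ L^-1 I^-1 T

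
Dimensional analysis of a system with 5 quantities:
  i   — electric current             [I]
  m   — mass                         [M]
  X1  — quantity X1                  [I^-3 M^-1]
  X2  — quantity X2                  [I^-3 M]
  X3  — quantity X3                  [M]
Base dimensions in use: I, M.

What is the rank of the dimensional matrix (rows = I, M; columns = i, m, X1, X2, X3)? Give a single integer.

2

Write exponents as rows I,M / cols i,m,X1,X2,X3:
  I: [ 1  0 -3 -3  0]
  M: [ 0  1 -1  1  1]
Echelon form has 2 nonzero rows (pivots: i,m)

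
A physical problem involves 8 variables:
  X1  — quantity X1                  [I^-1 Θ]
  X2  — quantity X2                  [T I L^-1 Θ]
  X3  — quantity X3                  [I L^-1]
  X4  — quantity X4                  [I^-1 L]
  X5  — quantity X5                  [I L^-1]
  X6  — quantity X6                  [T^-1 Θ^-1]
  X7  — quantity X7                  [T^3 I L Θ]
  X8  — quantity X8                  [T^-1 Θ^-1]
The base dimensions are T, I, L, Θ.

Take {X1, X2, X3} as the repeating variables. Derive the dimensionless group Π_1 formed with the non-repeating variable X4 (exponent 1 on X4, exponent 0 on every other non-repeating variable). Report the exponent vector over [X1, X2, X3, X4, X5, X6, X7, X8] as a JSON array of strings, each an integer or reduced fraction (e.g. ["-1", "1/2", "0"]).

["0", "0", "1", "1", "0", "0", "0", "0"]

Write exponents as rows T,I,L,Θ / cols X1,X2,X3,X4,X5,X6,X7,X8:
  T: [ 0  1  0  0  0 -1  3 -1]
  I: [-1  1  1 -1  1  0  1  0]
  L: [ 0 -1 -1  1 -1  0  1  0]
  Θ: [ 1  1  0  0  0 -1  1 -1]
Row reduction gives pivot columns X1,X2,X3; rank = 3
Repeat: X1,X2,X3; free: X4,X5,X6,X7,X8
RREF:
  r0: [   1    0    0    0    0    0   -2    0]
  r1: [   0    1    0    0    0   -1    3   -1]
  r2: [   0    0    1   -1    1    1   -4    1]
  r3: [   0    0    0    0    0    0    0    0]
Fix exponent of X4 at 1, X5 at 0, X6 at 0, X7 at 0, X8 at 0; solve each RREF row for its pivot's exponent:
  r0: exp(X1) + (0)·1 = 0 ⇒ exp(X1) = 0
  r1: exp(X2) + (0)·1 = 0 ⇒ exp(X2) = 0
  r2: exp(X3) + (-1)·1 = 0 ⇒ exp(X3) = 1
Π_1 = X3 · X4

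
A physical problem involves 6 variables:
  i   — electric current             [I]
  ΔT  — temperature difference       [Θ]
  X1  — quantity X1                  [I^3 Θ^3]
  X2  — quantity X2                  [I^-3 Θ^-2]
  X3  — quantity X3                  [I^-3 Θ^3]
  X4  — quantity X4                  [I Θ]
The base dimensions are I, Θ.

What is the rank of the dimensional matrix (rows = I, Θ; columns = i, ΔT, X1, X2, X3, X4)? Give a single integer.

2

Write exponents as rows I,Θ / cols i,ΔT,X1,X2,X3,X4:
  I: [ 1  0  3 -3 -3  1]
  Θ: [ 0  1  3 -2  3  1]
Echelon form has 2 nonzero rows (pivots: i,ΔT)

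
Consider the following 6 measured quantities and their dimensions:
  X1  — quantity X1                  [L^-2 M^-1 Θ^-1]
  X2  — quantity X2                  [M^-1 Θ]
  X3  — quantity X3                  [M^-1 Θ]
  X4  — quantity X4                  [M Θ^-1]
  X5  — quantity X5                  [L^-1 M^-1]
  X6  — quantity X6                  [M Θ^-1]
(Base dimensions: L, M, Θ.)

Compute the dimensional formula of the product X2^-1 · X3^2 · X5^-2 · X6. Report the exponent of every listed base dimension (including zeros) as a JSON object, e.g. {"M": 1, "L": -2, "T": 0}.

{"L": 2, "M": 2, "Θ": 0}

Dimensional matrix (L×M×Θ by X1×X2×X3×X4×X5×X6):
  L: [-2  0  0  0 -1  0]
  M: [-1 -1 -1  1 -1  1]
  Θ: [-1  1  1 -1  0 -1]
  [L]: (-1)·0+(2)·0+(-2)·-1+(1)·0 = 2
  [M]: (-1)·-1+(2)·-1+(-2)·-1+(1)·1 = 2
  [Θ]: (-1)·1+(2)·1+(-2)·0+(1)·-1 = 0
⇒ L^2 M^2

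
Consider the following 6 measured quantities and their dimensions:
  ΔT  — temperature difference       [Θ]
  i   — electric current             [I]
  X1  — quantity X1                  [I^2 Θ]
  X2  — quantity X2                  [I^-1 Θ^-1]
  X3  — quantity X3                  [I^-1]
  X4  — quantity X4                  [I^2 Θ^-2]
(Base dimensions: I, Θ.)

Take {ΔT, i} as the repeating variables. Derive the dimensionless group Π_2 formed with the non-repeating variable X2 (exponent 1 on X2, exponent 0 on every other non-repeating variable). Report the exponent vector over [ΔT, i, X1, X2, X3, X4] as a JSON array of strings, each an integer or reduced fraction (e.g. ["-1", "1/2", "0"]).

["1", "1", "0", "1", "0", "0"]

Write exponents as rows I,Θ / cols ΔT,i,X1,X2,X3,X4:
  I: [ 0  1  2 -1 -1  2]
  Θ: [ 1  0  1 -1  0 -2]
Echelon form has 2 nonzero rows (pivots: ΔT,i)
Repeat: ΔT,i; free: X1,X2,X3,X4
RREF:
  r0: [   1    0    1   -1    0   -2]
  r1: [   0    1    2   -1   -1    2]
Fix exponent of X2 at 1, X1 at 0, X3 at 0, X4 at 0; solve each RREF row for its pivot's exponent:
  r0: exp(ΔT) + (-1)·1 = 0 ⇒ exp(ΔT) = 1
  r1: exp(i) + (-1)·1 = 0 ⇒ exp(i) = 1
Π_2 = ΔT · i · X2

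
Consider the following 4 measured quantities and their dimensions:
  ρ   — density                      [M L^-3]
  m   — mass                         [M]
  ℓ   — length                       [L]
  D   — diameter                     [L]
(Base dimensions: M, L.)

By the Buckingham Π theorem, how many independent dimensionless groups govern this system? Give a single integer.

2

Write exponents as rows M,L / cols ρ,m,ℓ,D:
  M: [ 1  1  0  0]
  L: [-3  0  1  1]
Echelon form has 2 nonzero rows (pivots: ρ,m)
Π count = n − r = 4 − 2 = 2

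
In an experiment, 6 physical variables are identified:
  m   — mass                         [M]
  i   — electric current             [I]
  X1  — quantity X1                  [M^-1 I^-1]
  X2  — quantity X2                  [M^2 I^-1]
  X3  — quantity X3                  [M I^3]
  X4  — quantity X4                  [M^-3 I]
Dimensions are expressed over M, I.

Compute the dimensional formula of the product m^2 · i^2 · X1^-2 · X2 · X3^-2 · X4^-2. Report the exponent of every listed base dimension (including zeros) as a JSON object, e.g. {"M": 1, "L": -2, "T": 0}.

Dimensional matrix (M×I by m×i×X1×X2×X3×X4):
  M: [ 1  0 -1  2  1 -3]
  I: [ 0  1 -1 -1  3  1]
  [M]: (2)·1+(2)·0+(-2)·-1+(1)·2+(-2)·1+(-2)·-3 = 10
  [I]: (2)·0+(2)·1+(-2)·-1+(1)·-1+(-2)·3+(-2)·1 = -5
⇒ M^10 I^-5

{"M": 10, "I": -5}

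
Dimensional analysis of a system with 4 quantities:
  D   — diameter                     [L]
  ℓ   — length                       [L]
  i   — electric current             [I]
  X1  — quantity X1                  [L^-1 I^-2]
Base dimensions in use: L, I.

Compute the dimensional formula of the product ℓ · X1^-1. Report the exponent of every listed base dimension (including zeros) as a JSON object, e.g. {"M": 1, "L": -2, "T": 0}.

Exponent matrix [L,I] × [D,ℓ,i,X1]:
  L: [ 1  1  0 -1]
  I: [ 0  0  1 -2]
  [L]: (1)·1+(-1)·-1 = 2
  [I]: (1)·0+(-1)·-2 = 2
⇒ L^2 I^2

{"L": 2, "I": 2}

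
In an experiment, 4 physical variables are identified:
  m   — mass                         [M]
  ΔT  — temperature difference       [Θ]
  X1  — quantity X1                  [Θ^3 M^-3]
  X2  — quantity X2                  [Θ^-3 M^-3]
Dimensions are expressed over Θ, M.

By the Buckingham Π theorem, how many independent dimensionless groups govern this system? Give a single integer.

Exponent matrix [Θ,M] × [m,ΔT,X1,X2]:
  Θ: [ 0  1  3 -3]
  M: [ 1  0 -3 -3]
Row reduction gives pivot columns m,ΔT; rank = 2
Π count = n − r = 4 − 2 = 2

2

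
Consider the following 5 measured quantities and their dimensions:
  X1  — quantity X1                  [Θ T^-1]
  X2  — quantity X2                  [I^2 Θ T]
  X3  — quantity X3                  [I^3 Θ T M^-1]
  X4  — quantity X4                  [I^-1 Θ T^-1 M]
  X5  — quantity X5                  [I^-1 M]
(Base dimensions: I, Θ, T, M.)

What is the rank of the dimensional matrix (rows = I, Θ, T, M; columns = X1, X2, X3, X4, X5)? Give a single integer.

3

Write exponents as rows I,Θ,T,M / cols X1,X2,X3,X4,X5:
  I: [ 0  2  3 -1 -1]
  Θ: [ 1  1  1  1  0]
  T: [-1  1  1 -1  0]
  M: [ 0  0 -1  1  1]
Row reduction gives pivot columns X1,X2,X3; rank = 3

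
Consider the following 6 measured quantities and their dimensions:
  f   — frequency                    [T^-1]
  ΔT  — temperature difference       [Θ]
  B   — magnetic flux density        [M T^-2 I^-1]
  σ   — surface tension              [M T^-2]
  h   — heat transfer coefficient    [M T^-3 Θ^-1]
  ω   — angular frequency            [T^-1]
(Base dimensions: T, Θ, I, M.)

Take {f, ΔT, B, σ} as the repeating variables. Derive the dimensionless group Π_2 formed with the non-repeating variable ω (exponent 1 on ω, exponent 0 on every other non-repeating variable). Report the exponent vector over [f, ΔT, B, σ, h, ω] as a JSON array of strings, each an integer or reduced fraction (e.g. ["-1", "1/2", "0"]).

Exponent matrix [T,Θ,I,M] × [f,ΔT,B,σ,h,ω]:
  T: [-1  0 -2 -2 -3 -1]
  Θ: [ 0  1  0  0 -1  0]
  I: [ 0  0 -1  0  0  0]
  M: [ 0  0  1  1  1  0]
Echelon form has 4 nonzero rows (pivots: f,ΔT,B,σ)
Pivot set = {f,ΔT,B,σ}, free = {h,ω}
RREF:
  r0: [   1    0    0    0    1    1]
  r1: [   0    1    0    0   -1    0]
  r2: [   0    0    1    0    0    0]
  r3: [   0    0    0    1    1    0]
Fix exponent of ω at 1, h at 0; solve each RREF row for its pivot's exponent:
  r0: exp(f) + (1)·1 = 0 ⇒ exp(f) = -1
  r1: exp(ΔT) + (0)·1 = 0 ⇒ exp(ΔT) = 0
  r2: exp(B) + (0)·1 = 0 ⇒ exp(B) = 0
  r3: exp(σ) + (0)·1 = 0 ⇒ exp(σ) = 0
Π_2 = f^-1 · ω

["-1", "0", "0", "0", "0", "1"]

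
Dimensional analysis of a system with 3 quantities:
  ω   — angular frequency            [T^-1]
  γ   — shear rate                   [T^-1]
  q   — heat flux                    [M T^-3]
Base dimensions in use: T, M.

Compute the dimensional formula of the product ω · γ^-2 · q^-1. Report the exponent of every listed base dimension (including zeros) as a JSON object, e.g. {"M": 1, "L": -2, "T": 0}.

Dimensional matrix (T×M by ω×γ×q):
  T: [-1 -1 -3]
  M: [ 0  0  1]
  [T]: (1)·-1+(-2)·-1+(-1)·-3 = 4
  [M]: (1)·0+(-2)·0+(-1)·1 = -1
⇒ T^4 M^-1

{"T": 4, "M": -1}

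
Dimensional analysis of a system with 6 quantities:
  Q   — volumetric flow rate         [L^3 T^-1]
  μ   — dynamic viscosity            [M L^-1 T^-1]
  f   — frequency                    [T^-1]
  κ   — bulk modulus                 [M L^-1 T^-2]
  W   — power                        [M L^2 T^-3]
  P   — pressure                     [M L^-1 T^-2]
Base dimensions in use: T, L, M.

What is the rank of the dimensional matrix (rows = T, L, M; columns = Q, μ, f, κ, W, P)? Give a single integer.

Dimensional matrix (T×L×M by Q×μ×f×κ×W×P):
  T: [-1 -1 -1 -2 -3 -2]
  L: [ 3 -1  0 -1  2 -1]
  M: [ 0  1  0  1  1  1]
Echelon form has 3 nonzero rows (pivots: Q,μ,f)

3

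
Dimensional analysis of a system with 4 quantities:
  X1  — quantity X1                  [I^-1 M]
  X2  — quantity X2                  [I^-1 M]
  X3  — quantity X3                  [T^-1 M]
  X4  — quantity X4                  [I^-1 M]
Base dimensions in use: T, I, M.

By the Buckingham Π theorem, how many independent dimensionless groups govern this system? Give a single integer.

2

Dimensional matrix (T×I×M by X1×X2×X3×X4):
  T: [ 0  0 -1  0]
  I: [-1 -1  0 -1]
  M: [ 1  1  1  1]
RREF → pivots at {X1,X3} ⇒ r = 2
4 vars − rank 2 = 2 Π groups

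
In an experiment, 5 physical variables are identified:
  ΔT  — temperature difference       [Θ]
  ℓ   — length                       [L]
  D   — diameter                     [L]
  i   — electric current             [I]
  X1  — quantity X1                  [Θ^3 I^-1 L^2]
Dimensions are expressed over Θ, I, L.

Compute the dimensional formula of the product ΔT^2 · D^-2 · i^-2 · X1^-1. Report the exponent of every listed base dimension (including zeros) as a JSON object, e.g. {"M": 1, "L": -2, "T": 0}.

Dimensional matrix (Θ×I×L by ΔT×ℓ×D×i×X1):
  Θ: [ 1  0  0  0  3]
  I: [ 0  0  0  1 -1]
  L: [ 0  1  1  0  2]
  [Θ]: (2)·1+(-2)·0+(-2)·0+(-1)·3 = -1
  [I]: (2)·0+(-2)·0+(-2)·1+(-1)·-1 = -1
  [L]: (2)·0+(-2)·1+(-2)·0+(-1)·2 = -4
⇒ Θ^-1 I^-1 L^-4

{"Θ": -1, "I": -1, "L": -4}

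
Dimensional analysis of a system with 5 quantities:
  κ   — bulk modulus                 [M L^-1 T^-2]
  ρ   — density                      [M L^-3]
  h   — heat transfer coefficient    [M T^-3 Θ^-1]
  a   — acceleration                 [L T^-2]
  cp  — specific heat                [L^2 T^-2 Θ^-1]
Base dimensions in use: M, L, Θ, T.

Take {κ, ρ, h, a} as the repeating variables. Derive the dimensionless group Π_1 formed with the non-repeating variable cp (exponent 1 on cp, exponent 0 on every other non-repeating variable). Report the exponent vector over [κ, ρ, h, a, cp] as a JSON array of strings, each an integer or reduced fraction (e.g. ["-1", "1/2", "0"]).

["1/2", "1/2", "-1", "0", "1"]

Dimensional matrix (M×L×Θ×T by κ×ρ×h×a×cp):
  M: [ 1  1  1  0  0]
  L: [-1 -3  0  1  2]
  Θ: [ 0  0 -1  0 -1]
  T: [-2  0 -3 -2 -2]
Echelon form has 4 nonzero rows (pivots: κ,ρ,h,a)
Repeat: κ,ρ,h,a; free: cp
RREF:
  r0: [   1    0    0    0 -1/2]
  r1: [   0    1    0    0 -1/2]
  r2: [   0    0    1    0    1]
  r3: [   0    0    0    1    0]
Fix exponent of cp at 1; solve each RREF row for its pivot's exponent:
  r0: exp(κ) + (-1/2)·1 = 0 ⇒ exp(κ) = 1/2
  r1: exp(ρ) + (-1/2)·1 = 0 ⇒ exp(ρ) = 1/2
  r2: exp(h) + (1)·1 = 0 ⇒ exp(h) = -1
  r3: exp(a) + (0)·1 = 0 ⇒ exp(a) = 0
Π_1 = κ^(1/2) · ρ^(1/2) · h^-1 · cp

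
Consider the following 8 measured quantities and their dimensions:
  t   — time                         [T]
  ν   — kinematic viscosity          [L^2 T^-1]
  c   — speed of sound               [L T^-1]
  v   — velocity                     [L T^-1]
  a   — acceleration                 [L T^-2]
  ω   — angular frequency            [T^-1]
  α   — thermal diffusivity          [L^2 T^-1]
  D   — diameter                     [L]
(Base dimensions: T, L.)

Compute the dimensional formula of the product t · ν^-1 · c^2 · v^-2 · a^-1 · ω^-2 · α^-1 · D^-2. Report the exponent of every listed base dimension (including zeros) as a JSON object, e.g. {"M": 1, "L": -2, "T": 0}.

Exponent matrix [T,L] × [t,ν,c,v,a,ω,α,D]:
  T: [ 1 -1 -1 -1 -2 -1 -1  0]
  L: [ 0  2  1  1  1  0  2  1]
  [T]: (1)·1+(-1)·-1+(2)·-1+(-2)·-1+(-1)·-2+(-2)·-1+(-1)·-1+(-2)·0 = 7
  [L]: (1)·0+(-1)·2+(2)·1+(-2)·1+(-1)·1+(-2)·0+(-1)·2+(-2)·1 = -7
⇒ T^7 L^-7

{"T": 7, "L": -7}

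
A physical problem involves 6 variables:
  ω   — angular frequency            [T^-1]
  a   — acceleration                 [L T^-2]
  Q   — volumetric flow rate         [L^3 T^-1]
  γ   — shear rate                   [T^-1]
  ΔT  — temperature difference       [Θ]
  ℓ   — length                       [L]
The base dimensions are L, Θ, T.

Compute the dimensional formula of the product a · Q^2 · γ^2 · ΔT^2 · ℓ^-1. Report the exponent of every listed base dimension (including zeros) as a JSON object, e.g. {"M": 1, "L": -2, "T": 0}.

{"L": 6, "Θ": 2, "T": -6}

Dimensional matrix (L×Θ×T by ω×a×Q×γ×ΔT×ℓ):
  L: [ 0  1  3  0  0  1]
  Θ: [ 0  0  0  0  1  0]
  T: [-1 -2 -1 -1  0  0]
  [L]: (1)·1+(2)·3+(2)·0+(2)·0+(-1)·1 = 6
  [Θ]: (1)·0+(2)·0+(2)·0+(2)·1+(-1)·0 = 2
  [T]: (1)·-2+(2)·-1+(2)·-1+(2)·0+(-1)·0 = -6
⇒ L^6 Θ^2 T^-6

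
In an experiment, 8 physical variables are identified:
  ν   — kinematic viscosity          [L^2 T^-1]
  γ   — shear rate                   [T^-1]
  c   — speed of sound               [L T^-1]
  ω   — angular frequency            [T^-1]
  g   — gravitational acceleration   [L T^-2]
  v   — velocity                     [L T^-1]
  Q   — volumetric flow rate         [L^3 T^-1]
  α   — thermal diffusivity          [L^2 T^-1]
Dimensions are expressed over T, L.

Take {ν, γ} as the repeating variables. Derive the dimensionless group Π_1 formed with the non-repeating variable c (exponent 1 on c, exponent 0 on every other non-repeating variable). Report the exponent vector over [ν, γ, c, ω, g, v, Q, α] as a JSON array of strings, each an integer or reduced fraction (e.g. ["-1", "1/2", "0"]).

Write exponents as rows T,L / cols ν,γ,c,ω,g,v,Q,α:
  T: [-1 -1 -1 -1 -2 -1 -1 -1]
  L: [ 2  0  1  0  1  1  3  2]
Row reduction gives pivot columns ν,γ; rank = 2
Repeat: ν,γ; free: c,ω,g,v,Q,α
RREF:
  r0: [   1    0  1/2    0  1/2  1/2  3/2    1]
  r1: [   0    1  1/2    1  3/2  1/2 -1/2    0]
Fix exponent of c at 1, ω at 0, g at 0, v at 0, Q at 0, α at 0; solve each RREF row for its pivot's exponent:
  r0: exp(ν) + (1/2)·1 = 0 ⇒ exp(ν) = -1/2
  r1: exp(γ) + (1/2)·1 = 0 ⇒ exp(γ) = -1/2
Π_1 = ν^(-1/2) · γ^(-1/2) · c

["-1/2", "-1/2", "1", "0", "0", "0", "0", "0"]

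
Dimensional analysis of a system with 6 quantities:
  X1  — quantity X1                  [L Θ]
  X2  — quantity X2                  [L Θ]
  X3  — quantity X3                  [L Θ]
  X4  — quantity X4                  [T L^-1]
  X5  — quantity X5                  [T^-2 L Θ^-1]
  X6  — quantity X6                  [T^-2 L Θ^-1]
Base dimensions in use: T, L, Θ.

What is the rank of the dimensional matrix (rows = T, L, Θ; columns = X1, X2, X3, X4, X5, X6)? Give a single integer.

2

Write exponents as rows T,L,Θ / cols X1,X2,X3,X4,X5,X6:
  T: [ 0  0  0  1 -2 -2]
  L: [ 1  1  1 -1  1  1]
  Θ: [ 1  1  1  0 -1 -1]
Echelon form has 2 nonzero rows (pivots: X1,X4)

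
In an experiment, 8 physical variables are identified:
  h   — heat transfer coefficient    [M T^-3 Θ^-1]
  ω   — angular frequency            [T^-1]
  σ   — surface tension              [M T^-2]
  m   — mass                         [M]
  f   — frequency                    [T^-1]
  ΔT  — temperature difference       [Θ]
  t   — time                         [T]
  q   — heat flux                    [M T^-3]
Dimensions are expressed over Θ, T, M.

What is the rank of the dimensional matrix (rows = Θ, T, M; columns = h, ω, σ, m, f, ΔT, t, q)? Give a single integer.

Exponent matrix [Θ,T,M] × [h,ω,σ,m,f,ΔT,t,q]:
  Θ: [-1  0  0  0  0  1  0  0]
  T: [-3 -1 -2  0 -1  0  1 -3]
  M: [ 1  0  1  1  0  0  0  1]
Row reduction gives pivot columns h,ω,σ; rank = 3

3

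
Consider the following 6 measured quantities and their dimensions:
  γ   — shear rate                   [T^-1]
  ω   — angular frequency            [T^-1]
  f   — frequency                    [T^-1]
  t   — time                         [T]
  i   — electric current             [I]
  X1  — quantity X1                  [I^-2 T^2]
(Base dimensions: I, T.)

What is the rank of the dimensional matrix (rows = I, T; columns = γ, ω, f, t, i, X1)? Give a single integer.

Dimensional matrix (I×T by γ×ω×f×t×i×X1):
  I: [ 0  0  0  0  1 -2]
  T: [-1 -1 -1  1  0  2]
RREF → pivots at {γ,i} ⇒ r = 2

2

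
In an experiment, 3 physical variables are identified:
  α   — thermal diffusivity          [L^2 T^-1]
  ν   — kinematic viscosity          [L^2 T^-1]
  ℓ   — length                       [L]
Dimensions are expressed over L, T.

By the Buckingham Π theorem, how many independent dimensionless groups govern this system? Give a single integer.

1

Exponent matrix [L,T] × [α,ν,ℓ]:
  L: [ 2  2  1]
  T: [-1 -1  0]
Echelon form has 2 nonzero rows (pivots: α,ℓ)
3 vars − rank 2 = 1 Π group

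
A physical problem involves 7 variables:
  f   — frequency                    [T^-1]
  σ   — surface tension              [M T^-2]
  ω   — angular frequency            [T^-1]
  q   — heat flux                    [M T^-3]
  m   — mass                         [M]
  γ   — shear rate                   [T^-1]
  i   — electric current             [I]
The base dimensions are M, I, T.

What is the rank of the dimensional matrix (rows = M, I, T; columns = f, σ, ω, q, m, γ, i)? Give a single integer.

3

Exponent matrix [M,I,T] × [f,σ,ω,q,m,γ,i]:
  M: [ 0  1  0  1  1  0  0]
  I: [ 0  0  0  0  0  0  1]
  T: [-1 -2 -1 -3  0 -1  0]
Row reduction gives pivot columns f,σ,i; rank = 3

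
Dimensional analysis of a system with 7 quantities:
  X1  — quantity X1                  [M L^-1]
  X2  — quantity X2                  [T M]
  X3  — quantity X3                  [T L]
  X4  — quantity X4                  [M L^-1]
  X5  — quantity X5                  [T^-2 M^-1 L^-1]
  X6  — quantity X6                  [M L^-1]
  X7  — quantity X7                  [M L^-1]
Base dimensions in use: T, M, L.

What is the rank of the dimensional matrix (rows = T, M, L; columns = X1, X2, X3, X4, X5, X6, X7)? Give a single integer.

Dimensional matrix (T×M×L by X1×X2×X3×X4×X5×X6×X7):
  T: [ 0  1  1  0 -2  0  0]
  M: [ 1  1  0  1 -1  1  1]
  L: [-1  0  1 -1 -1 -1 -1]
RREF → pivots at {X1,X2} ⇒ r = 2

2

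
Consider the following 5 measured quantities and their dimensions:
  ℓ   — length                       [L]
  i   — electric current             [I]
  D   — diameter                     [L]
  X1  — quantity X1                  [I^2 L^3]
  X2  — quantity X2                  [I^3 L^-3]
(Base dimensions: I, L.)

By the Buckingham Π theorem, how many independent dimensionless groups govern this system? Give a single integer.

Dimensional matrix (I×L by ℓ×i×D×X1×X2):
  I: [ 0  1  0  2  3]
  L: [ 1  0  1  3 -3]
RREF → pivots at {ℓ,i} ⇒ r = 2
5 vars − rank 2 = 3 Π groups

3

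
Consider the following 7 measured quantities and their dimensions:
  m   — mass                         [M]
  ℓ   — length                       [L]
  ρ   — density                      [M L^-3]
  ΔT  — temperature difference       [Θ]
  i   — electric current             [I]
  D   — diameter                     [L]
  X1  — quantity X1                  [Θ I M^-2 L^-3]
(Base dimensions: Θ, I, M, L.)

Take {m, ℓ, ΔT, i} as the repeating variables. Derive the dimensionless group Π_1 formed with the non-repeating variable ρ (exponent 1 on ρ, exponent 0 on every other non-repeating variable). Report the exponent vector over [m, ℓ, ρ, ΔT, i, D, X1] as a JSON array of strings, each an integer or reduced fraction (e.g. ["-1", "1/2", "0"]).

["-1", "3", "1", "0", "0", "0", "0"]

Exponent matrix [Θ,I,M,L] × [m,ℓ,ρ,ΔT,i,D,X1]:
  Θ: [ 0  0  0  1  0  0  1]
  I: [ 0  0  0  0  1  0  1]
  M: [ 1  0  1  0  0  0 -2]
  L: [ 0  1 -3  0  0  1 -3]
Echelon form has 4 nonzero rows (pivots: m,ℓ,ΔT,i)
Pivot set = {m,ℓ,ΔT,i}, free = {ρ,D,X1}
RREF:
  r0: [   1    0    1    0    0    0   -2]
  r1: [   0    1   -3    0    0    1   -3]
  r2: [   0    0    0    1    0    0    1]
  r3: [   0    0    0    0    1    0    1]
Fix exponent of ρ at 1, D at 0, X1 at 0; solve each RREF row for its pivot's exponent:
  r0: exp(m) + (1)·1 = 0 ⇒ exp(m) = -1
  r1: exp(ℓ) + (-3)·1 = 0 ⇒ exp(ℓ) = 3
  r2: exp(ΔT) + (0)·1 = 0 ⇒ exp(ΔT) = 0
  r3: exp(i) + (0)·1 = 0 ⇒ exp(i) = 0
Π_1 = m^-1 · ℓ^3 · ρ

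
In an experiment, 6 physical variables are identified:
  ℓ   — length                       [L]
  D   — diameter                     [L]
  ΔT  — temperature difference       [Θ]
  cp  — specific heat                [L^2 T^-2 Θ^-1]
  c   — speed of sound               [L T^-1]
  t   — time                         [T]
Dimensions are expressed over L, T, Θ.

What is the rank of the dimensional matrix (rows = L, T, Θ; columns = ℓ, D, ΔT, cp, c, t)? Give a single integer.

Write exponents as rows L,T,Θ / cols ℓ,D,ΔT,cp,c,t:
  L: [ 1  1  0  2  1  0]
  T: [ 0  0  0 -2 -1  1]
  Θ: [ 0  0  1 -1  0  0]
RREF → pivots at {ℓ,ΔT,cp} ⇒ r = 3

3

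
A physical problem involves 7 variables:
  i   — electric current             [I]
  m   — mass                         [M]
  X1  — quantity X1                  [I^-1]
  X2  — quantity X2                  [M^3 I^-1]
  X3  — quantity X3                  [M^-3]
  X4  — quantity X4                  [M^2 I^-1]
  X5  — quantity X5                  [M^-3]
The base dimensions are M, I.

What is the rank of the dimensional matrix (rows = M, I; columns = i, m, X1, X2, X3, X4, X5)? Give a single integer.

Exponent matrix [M,I] × [i,m,X1,X2,X3,X4,X5]:
  M: [ 0  1  0  3 -3  2 -3]
  I: [ 1  0 -1 -1  0 -1  0]
Echelon form has 2 nonzero rows (pivots: i,m)

2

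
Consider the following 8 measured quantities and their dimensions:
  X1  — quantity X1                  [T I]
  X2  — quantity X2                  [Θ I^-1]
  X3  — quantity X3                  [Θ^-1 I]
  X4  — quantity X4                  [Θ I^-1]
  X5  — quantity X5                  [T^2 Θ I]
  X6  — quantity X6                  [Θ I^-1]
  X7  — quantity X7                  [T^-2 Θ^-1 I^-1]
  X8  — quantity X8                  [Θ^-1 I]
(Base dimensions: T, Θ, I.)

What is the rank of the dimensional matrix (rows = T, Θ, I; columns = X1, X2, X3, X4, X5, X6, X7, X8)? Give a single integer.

2

Dimensional matrix (T×Θ×I by X1×X2×X3×X4×X5×X6×X7×X8):
  T: [ 1  0  0  0  2  0 -2  0]
  Θ: [ 0  1 -1  1  1  1 -1 -1]
  I: [ 1 -1  1 -1  1 -1 -1  1]
RREF → pivots at {X1,X2} ⇒ r = 2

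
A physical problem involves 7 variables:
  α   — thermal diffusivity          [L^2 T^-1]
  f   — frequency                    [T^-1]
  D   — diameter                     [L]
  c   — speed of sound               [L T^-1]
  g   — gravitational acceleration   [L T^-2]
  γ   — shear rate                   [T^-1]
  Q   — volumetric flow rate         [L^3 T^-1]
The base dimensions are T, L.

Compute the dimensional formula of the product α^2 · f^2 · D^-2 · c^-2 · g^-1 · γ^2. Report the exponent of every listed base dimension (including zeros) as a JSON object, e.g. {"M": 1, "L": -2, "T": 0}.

Dimensional matrix (T×L by α×f×D×c×g×γ×Q):
  T: [-1 -1  0 -1 -2 -1 -1]
  L: [ 2  0  1  1  1  0  3]
  [T]: (2)·-1+(2)·-1+(-2)·0+(-2)·-1+(-1)·-2+(2)·-1 = -2
  [L]: (2)·2+(2)·0+(-2)·1+(-2)·1+(-1)·1+(2)·0 = -1
⇒ T^-2 L^-1

{"T": -2, "L": -1}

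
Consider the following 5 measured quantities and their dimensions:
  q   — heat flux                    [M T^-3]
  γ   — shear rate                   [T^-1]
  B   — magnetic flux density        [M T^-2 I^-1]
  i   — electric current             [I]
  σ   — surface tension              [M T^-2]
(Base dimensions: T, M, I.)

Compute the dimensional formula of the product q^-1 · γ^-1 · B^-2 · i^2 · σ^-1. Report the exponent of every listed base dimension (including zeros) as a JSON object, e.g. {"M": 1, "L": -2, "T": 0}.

Exponent matrix [T,M,I] × [q,γ,B,i,σ]:
  T: [-3 -1 -2  0 -2]
  M: [ 1  0  1  0  1]
  I: [ 0  0 -1  1  0]
  [T]: (-1)·-3+(-1)·-1+(-2)·-2+(2)·0+(-1)·-2 = 10
  [M]: (-1)·1+(-1)·0+(-2)·1+(2)·0+(-1)·1 = -4
  [I]: (-1)·0+(-1)·0+(-2)·-1+(2)·1+(-1)·0 = 4
⇒ T^10 M^-4 I^4

{"T": 10, "M": -4, "I": 4}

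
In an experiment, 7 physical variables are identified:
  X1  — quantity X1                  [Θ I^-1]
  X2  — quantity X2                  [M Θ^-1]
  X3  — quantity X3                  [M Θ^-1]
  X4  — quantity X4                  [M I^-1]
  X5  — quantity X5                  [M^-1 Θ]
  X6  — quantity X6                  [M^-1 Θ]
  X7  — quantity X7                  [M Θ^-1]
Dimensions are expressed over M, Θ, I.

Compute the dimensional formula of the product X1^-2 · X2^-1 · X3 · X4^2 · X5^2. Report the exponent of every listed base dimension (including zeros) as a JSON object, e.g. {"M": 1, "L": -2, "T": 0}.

{"M": 0, "Θ": 0, "I": 0}

Write exponents as rows M,Θ,I / cols X1,X2,X3,X4,X5,X6,X7:
  M: [ 0  1  1  1 -1 -1  1]
  Θ: [ 1 -1 -1  0  1  1 -1]
  I: [-1  0  0 -1  0  0  0]
  [M]: (-2)·0+(-1)·1+(1)·1+(2)·1+(2)·-1 = 0
  [Θ]: (-2)·1+(-1)·-1+(1)·-1+(2)·0+(2)·1 = 0
  [I]: (-2)·-1+(-1)·0+(1)·0+(2)·-1+(2)·0 = 0
⇒ 1 (dimensionless)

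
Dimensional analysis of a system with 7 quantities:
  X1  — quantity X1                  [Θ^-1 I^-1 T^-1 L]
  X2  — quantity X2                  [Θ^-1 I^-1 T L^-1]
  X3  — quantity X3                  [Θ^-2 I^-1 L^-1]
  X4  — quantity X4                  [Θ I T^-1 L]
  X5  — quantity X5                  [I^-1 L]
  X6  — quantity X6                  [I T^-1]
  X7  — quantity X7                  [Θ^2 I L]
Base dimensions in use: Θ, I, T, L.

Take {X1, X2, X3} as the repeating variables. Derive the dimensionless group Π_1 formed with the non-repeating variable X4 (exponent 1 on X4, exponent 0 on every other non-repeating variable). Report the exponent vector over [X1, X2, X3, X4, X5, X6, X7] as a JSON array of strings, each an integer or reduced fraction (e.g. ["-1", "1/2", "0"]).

["0", "1", "0", "1", "0", "0", "0"]

Dimensional matrix (Θ×I×T×L by X1×X2×X3×X4×X5×X6×X7):
  Θ: [-1 -1 -2  1  0  0  2]
  I: [-1 -1 -1  1 -1  1  1]
  T: [-1  1  0 -1  0 -1  0]
  L: [ 1 -1 -1  1  1  0  1]
Echelon form has 3 nonzero rows (pivots: X1,X2,X3)
Pivot set = {X1,X2,X3}, free = {X4,X5,X6,X7}
RREF:
  r0: [   1    0    0    0    1 -1/2    0]
  r1: [   0    1    0   -1    1 -3/2    0]
  r2: [   0    0    1    0   -1    1   -1]
  r3: [   0    0    0    0    0    0    0]
Fix exponent of X4 at 1, X5 at 0, X6 at 0, X7 at 0; solve each RREF row for its pivot's exponent:
  r0: exp(X1) + (0)·1 = 0 ⇒ exp(X1) = 0
  r1: exp(X2) + (-1)·1 = 0 ⇒ exp(X2) = 1
  r2: exp(X3) + (0)·1 = 0 ⇒ exp(X3) = 0
Π_1 = X2 · X4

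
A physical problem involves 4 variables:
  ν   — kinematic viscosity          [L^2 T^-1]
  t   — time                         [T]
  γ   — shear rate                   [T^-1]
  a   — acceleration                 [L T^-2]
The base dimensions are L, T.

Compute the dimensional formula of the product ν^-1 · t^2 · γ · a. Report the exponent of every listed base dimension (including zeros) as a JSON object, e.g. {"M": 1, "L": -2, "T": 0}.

Dimensional matrix (L×T by ν×t×γ×a):
  L: [ 2  0  0  1]
  T: [-1  1 -1 -2]
  [L]: (-1)·2+(2)·0+(1)·0+(1)·1 = -1
  [T]: (-1)·-1+(2)·1+(1)·-1+(1)·-2 = 0
⇒ L^-1

{"L": -1, "T": 0}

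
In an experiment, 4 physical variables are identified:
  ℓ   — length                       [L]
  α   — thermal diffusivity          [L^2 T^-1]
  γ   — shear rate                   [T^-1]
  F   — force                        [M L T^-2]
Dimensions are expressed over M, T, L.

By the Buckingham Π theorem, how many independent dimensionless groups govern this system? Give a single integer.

1

Exponent matrix [M,T,L] × [ℓ,α,γ,F]:
  M: [ 0  0  0  1]
  T: [ 0 -1 -1 -2]
  L: [ 1  2  0  1]
Echelon form has 3 nonzero rows (pivots: ℓ,α,F)
n=4, r=3 ⇒ 1 dimensionless group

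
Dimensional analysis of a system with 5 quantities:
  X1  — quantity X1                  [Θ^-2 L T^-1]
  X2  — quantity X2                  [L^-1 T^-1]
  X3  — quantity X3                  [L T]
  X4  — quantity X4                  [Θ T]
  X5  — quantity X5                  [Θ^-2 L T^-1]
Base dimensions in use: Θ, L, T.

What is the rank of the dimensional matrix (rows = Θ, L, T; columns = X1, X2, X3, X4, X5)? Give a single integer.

Exponent matrix [Θ,L,T] × [X1,X2,X3,X4,X5]:
  Θ: [-2  0  0  1 -2]
  L: [ 1 -1  1  0  1]
  T: [-1 -1  1  1 -1]
RREF → pivots at {X1,X2} ⇒ r = 2

2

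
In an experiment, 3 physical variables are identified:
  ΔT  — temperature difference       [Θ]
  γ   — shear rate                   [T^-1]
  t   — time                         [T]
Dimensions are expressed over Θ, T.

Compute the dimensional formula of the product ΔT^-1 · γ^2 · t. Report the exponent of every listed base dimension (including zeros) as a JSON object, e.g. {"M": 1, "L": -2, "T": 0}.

{"Θ": -1, "T": -1}

Write exponents as rows Θ,T / cols ΔT,γ,t:
  Θ: [ 1  0  0]
  T: [ 0 -1  1]
  [Θ]: (-1)·1+(2)·0+(1)·0 = -1
  [T]: (-1)·0+(2)·-1+(1)·1 = -1
⇒ Θ^-1 T^-1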